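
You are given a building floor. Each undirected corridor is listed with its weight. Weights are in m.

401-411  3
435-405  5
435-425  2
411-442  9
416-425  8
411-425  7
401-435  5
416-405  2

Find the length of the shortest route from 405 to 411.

13 m

Enumerating some paths:
405 - 435 - 425 - 411: 5+2+7 = 14
405 - 435 - 401 - 411: 5+5+3 = 13
The minimum is 13 m via 405 - 435 - 401 - 411.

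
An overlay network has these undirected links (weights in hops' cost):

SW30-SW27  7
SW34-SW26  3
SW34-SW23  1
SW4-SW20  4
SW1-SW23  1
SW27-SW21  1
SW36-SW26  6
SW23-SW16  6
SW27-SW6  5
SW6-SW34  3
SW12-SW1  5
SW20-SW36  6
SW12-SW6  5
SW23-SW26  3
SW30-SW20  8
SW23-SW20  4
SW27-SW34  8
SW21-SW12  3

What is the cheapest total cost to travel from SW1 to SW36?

Compare a few routes:
SW1–SW23–SW20–SW36: 1+4+6 = 11
SW1–SW23–SW26–SW36: 1+3+6 = 10
The minimum is 10 hops' cost via SW1–SW23–SW26–SW36.

10 hops' cost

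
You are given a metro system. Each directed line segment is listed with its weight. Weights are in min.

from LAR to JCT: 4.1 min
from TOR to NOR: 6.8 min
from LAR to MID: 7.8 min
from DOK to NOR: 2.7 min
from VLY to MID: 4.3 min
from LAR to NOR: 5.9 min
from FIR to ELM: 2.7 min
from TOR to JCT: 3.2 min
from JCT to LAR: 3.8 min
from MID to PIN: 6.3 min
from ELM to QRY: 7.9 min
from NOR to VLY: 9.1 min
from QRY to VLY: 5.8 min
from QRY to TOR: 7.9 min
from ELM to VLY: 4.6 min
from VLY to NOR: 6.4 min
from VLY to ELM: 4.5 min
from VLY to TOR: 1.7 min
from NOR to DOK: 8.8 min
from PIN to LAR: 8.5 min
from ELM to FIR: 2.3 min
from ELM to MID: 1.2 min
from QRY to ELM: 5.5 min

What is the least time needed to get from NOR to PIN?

Settle nodes by increasing distance from NOR:
NOR: 0
DOK: 8.8  (via NOR)
VLY: 9.1  (via NOR)
TOR: 10.8  (via VLY)
MID: 13.4  (via VLY)
ELM: 13.6  (via VLY)
JCT: 14  (via TOR)
FIR: 15.9  (via ELM)
LAR: 17.8  (via JCT)
PIN: 19.7  (via MID)
Shortest route: NOR → VLY → MID → PIN = 19.7 min.

19.7 min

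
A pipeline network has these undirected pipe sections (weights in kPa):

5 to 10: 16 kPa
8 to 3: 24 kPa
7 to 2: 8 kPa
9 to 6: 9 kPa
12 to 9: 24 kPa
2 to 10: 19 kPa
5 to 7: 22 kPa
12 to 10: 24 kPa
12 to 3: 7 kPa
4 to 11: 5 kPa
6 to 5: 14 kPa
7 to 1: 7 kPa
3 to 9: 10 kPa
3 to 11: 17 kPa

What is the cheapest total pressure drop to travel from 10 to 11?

48 kPa

Compare a few routes:
10–12–9–3–11: 24+24+10+17 = 75
10–12–3–11: 24+7+17 = 48
10–5–6–9–3–11: 16+14+9+10+17 = 66
10–5–6–9–12–3–11: 16+14+9+24+7+17 = 87
Cheapest is 10–12–3–11 at 48 kPa.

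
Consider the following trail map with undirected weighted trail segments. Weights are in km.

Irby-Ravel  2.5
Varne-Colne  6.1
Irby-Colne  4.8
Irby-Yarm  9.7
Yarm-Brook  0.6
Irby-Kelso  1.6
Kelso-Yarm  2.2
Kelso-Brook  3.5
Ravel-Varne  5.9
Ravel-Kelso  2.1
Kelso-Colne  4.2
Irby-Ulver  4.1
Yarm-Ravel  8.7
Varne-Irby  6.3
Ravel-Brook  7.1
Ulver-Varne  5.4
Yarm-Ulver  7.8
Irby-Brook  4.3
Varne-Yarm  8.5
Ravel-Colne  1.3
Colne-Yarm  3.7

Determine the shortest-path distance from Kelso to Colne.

3.4 km

Settle nodes by increasing distance from Kelso:
Kelso: 0
Irby: 1.6  (via Kelso)
Ravel: 2.1  (via Kelso)
Yarm: 2.2  (via Kelso)
Brook: 2.8  (via Yarm)
Colne: 3.4  (via Ravel)
Shortest route: Kelso → Ravel → Colne = 3.4 km.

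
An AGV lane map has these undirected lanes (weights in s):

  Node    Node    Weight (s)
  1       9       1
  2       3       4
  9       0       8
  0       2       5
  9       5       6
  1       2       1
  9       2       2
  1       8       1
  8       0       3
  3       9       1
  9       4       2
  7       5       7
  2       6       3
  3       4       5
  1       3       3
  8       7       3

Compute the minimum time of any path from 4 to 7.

Shortest distances from 4:
4: 0
9: 2  (via 4)
1: 3  (via 9)
3: 3  (via 9)
2: 4  (via 9)
8: 4  (via 1)
0: 7  (via 8)
6: 7  (via 2)
7: 7  (via 8)
Shortest route: 4 → 9 → 1 → 8 → 7 = 7 s.

7 s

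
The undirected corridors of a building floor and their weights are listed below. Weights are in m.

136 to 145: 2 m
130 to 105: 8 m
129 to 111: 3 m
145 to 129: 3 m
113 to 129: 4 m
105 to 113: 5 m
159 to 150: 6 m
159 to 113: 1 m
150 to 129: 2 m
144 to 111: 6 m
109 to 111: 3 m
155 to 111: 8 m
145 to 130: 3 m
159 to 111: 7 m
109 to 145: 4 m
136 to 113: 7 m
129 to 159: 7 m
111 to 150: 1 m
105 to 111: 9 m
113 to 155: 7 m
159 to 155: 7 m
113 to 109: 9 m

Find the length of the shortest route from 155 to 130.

Candidate routes:
155 → 159 → 113 → 129 → 145 → 130: 7+1+4+3+3 = 18
155 → 113 → 129 → 145 → 130: 7+4+3+3 = 17
Cheapest is 155 → 113 → 129 → 145 → 130 at 17 m.

17 m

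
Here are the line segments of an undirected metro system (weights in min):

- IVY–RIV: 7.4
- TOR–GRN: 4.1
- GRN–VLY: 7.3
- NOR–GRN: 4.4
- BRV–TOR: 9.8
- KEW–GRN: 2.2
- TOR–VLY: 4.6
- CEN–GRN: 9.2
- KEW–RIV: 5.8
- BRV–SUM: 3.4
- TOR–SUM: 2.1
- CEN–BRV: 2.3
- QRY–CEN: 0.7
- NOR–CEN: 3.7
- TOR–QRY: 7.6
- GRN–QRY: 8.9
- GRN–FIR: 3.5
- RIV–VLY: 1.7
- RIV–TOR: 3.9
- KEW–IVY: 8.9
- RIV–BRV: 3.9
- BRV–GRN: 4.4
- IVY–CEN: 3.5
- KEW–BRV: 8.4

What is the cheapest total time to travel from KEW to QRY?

Candidate routes:
KEW → GRN → NOR → CEN → QRY: 2.2+4.4+3.7+0.7 = 11
KEW → GRN → BRV → CEN → QRY: 2.2+4.4+2.3+0.7 = 9.6
Cheapest is KEW → GRN → BRV → CEN → QRY at 9.6 min.

9.6 min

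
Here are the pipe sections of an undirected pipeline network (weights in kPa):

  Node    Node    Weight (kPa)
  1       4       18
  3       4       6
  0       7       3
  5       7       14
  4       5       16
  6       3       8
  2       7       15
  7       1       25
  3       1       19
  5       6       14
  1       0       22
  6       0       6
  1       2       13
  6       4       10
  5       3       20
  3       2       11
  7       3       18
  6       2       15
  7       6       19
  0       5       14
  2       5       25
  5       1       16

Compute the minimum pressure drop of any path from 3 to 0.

14 kPa

Enumerating some paths:
3 → 6 → 0: 8+6 = 14
3 → 4 → 6 → 0: 6+10+6 = 22
3 → 7 → 0: 18+3 = 21
The minimum is 14 kPa via 3 → 6 → 0.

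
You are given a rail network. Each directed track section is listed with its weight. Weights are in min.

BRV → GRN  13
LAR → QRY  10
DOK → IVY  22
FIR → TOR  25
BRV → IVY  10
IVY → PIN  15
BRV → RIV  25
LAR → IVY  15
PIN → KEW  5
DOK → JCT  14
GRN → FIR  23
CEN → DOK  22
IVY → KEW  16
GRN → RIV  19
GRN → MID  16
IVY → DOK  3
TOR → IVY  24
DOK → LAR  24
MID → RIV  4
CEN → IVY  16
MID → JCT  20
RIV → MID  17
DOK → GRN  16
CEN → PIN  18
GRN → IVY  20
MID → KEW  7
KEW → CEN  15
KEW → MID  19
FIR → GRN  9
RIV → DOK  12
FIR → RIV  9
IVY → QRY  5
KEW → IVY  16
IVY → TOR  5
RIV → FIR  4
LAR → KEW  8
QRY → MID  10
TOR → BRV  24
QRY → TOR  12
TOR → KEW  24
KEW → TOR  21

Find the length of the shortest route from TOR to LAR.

Enumerating some paths:
TOR - KEW - IVY - DOK - LAR: 24+16+3+24 = 67
TOR - BRV - IVY - DOK - LAR: 24+10+3+24 = 61
TOR - IVY - DOK - LAR: 24+3+24 = 51
Cheapest is TOR - IVY - DOK - LAR at 51 min.

51 min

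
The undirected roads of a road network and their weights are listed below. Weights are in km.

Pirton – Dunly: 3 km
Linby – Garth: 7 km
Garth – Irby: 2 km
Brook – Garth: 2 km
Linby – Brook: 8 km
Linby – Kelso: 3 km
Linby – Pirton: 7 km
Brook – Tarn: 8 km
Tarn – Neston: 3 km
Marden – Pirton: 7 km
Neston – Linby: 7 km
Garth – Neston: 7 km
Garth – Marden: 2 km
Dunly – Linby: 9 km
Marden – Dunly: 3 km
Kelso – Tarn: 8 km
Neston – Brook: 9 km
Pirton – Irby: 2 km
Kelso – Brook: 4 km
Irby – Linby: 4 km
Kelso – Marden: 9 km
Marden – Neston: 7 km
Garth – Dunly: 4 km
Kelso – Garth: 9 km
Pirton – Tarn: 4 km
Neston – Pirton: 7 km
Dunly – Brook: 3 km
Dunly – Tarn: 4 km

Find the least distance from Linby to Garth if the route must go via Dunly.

13 km

Shortest Linby→Dunly: Linby → Dunly = 9
Shortest Dunly→Garth: Dunly → Garth = 4
Total via Dunly: 9 + 4 = 13 km.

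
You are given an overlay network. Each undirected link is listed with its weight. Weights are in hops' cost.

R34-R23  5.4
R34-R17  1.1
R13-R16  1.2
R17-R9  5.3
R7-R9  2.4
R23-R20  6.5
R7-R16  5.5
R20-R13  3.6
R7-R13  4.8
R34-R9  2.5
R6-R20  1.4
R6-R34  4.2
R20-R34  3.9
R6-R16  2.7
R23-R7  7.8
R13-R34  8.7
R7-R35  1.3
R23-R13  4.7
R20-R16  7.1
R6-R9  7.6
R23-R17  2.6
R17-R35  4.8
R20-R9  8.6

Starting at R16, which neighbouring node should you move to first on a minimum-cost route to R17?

R6

Enumerating some paths:
R16–R6–R34–R17: 2.7+4.2+1.1 = 8
R16–R13–R23–R17: 1.2+4.7+2.6 = 8.5
R16–R6–R20–R34–R17: 2.7+1.4+3.9+1.1 = 9.1
The minimum is 8 hops' cost via R16–R6–R34–R17.
So from R16 the first move is to R6.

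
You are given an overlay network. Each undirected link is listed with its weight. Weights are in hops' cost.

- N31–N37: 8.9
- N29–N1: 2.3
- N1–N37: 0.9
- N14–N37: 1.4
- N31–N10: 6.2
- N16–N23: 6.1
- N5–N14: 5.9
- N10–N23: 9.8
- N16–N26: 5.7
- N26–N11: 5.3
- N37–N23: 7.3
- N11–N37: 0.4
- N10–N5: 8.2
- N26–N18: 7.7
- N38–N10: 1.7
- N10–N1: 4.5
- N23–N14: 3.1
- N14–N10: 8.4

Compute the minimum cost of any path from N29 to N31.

12.1 hops' cost

Candidate routes:
N29 - N1 - N37 - N31: 2.3+0.9+8.9 = 12.1
N29 - N1 - N37 - N14 - N10 - N31: 2.3+0.9+1.4+8.4+6.2 = 19.2
N29 - N1 - N10 - N31: 2.3+4.5+6.2 = 13
N29 - N1 - N37 - N14 - N23 - N10 - N31: 2.3+0.9+1.4+3.1+9.8+6.2 = 23.7
Cheapest is N29 - N1 - N37 - N31 at 12.1 hops' cost.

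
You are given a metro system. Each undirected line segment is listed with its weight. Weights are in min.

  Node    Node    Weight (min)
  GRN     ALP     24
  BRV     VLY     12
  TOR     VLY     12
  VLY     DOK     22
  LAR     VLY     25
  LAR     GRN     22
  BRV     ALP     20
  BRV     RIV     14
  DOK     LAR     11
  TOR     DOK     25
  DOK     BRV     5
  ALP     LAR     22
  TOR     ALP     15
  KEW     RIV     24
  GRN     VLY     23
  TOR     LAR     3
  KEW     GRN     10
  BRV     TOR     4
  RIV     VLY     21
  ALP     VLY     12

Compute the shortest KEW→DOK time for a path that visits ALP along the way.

58 min

Best KEW to ALP: KEW–GRN–ALP costing 34
Best ALP to DOK: ALP–TOR–BRV–DOK costing 24
Total via ALP: 34 + 24 = 58 min.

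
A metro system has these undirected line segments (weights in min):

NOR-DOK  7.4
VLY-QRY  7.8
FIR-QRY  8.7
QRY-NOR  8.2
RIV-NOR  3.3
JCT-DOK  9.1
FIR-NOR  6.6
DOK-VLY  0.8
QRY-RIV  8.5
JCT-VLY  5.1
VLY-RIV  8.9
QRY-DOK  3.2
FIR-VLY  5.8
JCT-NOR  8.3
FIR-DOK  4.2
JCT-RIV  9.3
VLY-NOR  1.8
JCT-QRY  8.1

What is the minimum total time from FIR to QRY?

Settle nodes by increasing distance from FIR:
FIR: 0
DOK: 4.2  (via FIR)
VLY: 5  (via DOK)
NOR: 6.6  (via FIR)
QRY: 7.4  (via DOK)
Shortest route: FIR → DOK → QRY = 7.4 min.

7.4 min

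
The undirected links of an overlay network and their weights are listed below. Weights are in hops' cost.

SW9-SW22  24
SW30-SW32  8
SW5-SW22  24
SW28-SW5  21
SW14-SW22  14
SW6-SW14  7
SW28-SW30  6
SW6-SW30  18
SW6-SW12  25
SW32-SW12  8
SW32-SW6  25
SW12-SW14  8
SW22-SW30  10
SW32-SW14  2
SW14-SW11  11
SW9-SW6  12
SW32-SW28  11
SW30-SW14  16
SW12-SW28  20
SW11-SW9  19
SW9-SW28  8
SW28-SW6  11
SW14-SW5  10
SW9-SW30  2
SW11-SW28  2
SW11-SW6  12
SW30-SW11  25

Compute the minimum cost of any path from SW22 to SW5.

24 hops' cost

Compare a few routes:
SW22 - SW30 - SW14 - SW5: 10+16+10 = 36
SW22 - SW30 - SW32 - SW14 - SW5: 10+8+2+10 = 30
SW22 - SW5: 24 = 24
Cheapest is SW22 - SW5 at 24 hops' cost.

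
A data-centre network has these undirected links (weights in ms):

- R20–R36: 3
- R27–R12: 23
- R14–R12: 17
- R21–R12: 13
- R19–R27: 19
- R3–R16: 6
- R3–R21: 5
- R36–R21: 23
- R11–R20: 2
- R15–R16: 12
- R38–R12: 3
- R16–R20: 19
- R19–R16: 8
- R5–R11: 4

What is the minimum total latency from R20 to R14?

Candidate routes:
R20 → R36 → R21 → R3 → R16 → R19 → R27 → R12 → R14: 3+23+5+6+8+19+23+17 = 104
R20 → R16 → R19 → R27 → R12 → R14: 19+8+19+23+17 = 86
R20 → R16 → R3 → R21 → R12 → R14: 19+6+5+13+17 = 60
R20 → R36 → R21 → R12 → R14: 3+23+13+17 = 56
Cheapest is R20 → R36 → R21 → R12 → R14 at 56 ms.

56 ms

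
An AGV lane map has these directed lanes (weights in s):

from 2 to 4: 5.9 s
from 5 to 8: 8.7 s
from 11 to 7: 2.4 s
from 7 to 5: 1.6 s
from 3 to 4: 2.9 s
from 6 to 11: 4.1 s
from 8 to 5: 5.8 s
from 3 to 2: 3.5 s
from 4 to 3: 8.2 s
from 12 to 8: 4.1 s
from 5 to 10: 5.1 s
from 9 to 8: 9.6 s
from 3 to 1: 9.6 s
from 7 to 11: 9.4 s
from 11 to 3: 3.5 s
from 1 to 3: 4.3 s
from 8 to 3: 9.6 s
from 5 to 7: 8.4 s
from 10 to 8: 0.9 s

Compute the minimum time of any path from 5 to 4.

18.5 s

Candidate routes:
5 → 8 → 3 → 4: 8.7+9.6+2.9 = 21.2
5 → 10 → 8 → 3 → 4: 5.1+0.9+9.6+2.9 = 18.5
5 → 7 → 11 → 3 → 4: 8.4+9.4+3.5+2.9 = 24.2
Cheapest is 5 → 10 → 8 → 3 → 4 at 18.5 s.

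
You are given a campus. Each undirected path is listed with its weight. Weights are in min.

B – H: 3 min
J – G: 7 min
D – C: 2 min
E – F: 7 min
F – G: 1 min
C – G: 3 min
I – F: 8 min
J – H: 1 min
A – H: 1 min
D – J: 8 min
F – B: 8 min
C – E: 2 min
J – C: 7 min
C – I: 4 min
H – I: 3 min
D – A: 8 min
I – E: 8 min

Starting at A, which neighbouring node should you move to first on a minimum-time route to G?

Enumerating some paths:
A - H - I - C - G: 1+3+4+3 = 11
A - H - J - G: 1+1+7 = 9
Cheapest is A - H - J - G at 9 min.
So from A the first move is to H.

H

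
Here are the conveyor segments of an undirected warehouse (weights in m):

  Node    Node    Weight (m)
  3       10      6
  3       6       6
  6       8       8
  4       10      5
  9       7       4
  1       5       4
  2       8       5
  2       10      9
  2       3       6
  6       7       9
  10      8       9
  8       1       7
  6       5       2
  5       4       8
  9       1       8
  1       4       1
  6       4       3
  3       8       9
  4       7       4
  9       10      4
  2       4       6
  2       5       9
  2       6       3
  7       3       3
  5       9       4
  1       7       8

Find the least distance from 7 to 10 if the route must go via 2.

18 m

Shortest 7→2: 7–3–2 = 9
Best 2 to 10: 2–10 costing 9
Total via 2: 9 + 9 = 18 m.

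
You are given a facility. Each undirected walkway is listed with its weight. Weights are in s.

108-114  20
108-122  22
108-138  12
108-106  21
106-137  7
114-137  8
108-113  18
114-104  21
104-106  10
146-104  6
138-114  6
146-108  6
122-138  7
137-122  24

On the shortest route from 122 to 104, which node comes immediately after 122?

138

Candidate routes:
122–108–146–104: 22+6+6 = 34
122–138–108–146–104: 7+12+6+6 = 31
122–138–114–104: 7+6+21 = 34
The minimum is 31 s via 122–138–108–146–104.
So from 122 the first move is to 138.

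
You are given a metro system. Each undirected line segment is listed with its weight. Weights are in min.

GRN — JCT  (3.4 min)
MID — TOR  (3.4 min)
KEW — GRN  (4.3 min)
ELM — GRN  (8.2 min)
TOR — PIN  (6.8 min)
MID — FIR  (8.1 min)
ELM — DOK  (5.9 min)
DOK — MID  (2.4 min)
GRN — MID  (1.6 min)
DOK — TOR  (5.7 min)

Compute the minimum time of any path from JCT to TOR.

8.4 min

Running Dijkstra from JCT:
JCT: 0
GRN: 3.4  (via JCT)
MID: 5  (via GRN)
DOK: 7.4  (via MID)
KEW: 7.7  (via GRN)
TOR: 8.4  (via MID)
Shortest route: JCT–GRN–MID–TOR = 8.4 min.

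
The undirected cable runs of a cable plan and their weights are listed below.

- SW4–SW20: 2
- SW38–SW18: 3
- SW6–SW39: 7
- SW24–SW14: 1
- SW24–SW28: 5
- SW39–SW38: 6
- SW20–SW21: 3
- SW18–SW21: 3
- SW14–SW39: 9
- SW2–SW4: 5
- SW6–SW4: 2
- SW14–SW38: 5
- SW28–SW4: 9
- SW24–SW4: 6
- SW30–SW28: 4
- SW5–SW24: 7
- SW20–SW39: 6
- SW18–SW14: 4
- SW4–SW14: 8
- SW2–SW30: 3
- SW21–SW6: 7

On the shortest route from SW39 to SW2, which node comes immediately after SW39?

Enumerating some paths:
SW39 → SW20 → SW4 → SW2: 6+2+5 = 13
SW39 → SW6 → SW4 → SW2: 7+2+5 = 14
The minimum is 13 via SW39 → SW20 → SW4 → SW2.
So from SW39 the first move is to SW20.

SW20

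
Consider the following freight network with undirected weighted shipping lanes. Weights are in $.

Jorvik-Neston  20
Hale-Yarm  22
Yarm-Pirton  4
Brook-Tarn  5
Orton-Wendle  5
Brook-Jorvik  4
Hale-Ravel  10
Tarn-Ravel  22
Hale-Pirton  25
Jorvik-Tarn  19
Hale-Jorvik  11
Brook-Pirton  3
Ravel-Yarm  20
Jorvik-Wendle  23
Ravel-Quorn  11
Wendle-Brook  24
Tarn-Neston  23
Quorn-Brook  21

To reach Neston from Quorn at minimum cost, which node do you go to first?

Candidate routes:
Quorn - Ravel - Hale - Jorvik - Neston: 11+10+11+20 = 52
Quorn - Brook - Tarn - Neston: 21+5+23 = 49
Quorn - Brook - Jorvik - Neston: 21+4+20 = 45
The minimum is $45 via Quorn - Brook - Jorvik - Neston.
So from Quorn the first move is to Brook.

Brook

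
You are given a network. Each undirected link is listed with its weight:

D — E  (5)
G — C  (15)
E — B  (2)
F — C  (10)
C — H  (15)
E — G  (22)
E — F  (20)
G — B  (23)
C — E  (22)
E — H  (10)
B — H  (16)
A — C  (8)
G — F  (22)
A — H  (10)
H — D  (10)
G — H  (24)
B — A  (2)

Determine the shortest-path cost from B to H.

12

Candidate routes:
B - A - H: 2+10 = 12
B - A - C - H: 2+8+15 = 25
B - E - D - H: 2+5+10 = 17
B - H: 16 = 16
Cheapest is B - A - H at 12.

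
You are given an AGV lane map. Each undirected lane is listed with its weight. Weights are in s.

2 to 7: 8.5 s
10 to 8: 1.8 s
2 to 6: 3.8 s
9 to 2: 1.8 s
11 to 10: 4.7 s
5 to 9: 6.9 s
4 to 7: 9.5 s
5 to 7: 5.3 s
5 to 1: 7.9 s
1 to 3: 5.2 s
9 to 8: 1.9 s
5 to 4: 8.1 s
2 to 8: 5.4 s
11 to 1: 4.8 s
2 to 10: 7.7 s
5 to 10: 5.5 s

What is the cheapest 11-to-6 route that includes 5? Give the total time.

Best 11 to 5: 11–10–5 costing 10.2
Best 5 to 6: 5–9–2–6 costing 12.5
Total via 5: 10.2 + 12.5 = 22.7 s.

22.7 s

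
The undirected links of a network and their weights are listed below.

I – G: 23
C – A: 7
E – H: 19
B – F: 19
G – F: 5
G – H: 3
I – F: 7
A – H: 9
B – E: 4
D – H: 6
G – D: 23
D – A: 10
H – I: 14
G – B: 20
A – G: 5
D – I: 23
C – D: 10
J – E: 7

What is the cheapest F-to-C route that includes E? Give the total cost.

57

Shortest F→E: F–B–E = 23
Best E to C: E–H–G–A–C costing 34
Total via E: 23 + 34 = 57.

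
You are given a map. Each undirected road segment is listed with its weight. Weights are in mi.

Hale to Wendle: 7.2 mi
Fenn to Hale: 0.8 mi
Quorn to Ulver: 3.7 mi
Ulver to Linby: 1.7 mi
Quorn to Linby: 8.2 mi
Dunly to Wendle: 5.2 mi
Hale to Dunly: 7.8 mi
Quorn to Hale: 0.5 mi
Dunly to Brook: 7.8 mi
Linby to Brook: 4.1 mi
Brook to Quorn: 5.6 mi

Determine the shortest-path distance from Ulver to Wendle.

11.4 mi

Shortest distances from Ulver:
Ulver: 0
Linby: 1.7  (via Ulver)
Quorn: 3.7  (via Ulver)
Hale: 4.2  (via Quorn)
Fenn: 5  (via Hale)
Brook: 5.8  (via Linby)
Wendle: 11.4  (via Hale)
Shortest route: Ulver → Quorn → Hale → Wendle = 11.4 mi.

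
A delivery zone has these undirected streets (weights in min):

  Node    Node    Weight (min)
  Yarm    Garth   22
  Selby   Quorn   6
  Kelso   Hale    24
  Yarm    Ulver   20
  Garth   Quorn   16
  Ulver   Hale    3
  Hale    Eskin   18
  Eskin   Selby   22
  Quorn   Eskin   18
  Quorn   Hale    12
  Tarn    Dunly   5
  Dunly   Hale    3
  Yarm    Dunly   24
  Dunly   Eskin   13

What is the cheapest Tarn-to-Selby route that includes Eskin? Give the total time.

40 min

Shortest Tarn→Eskin: Tarn → Dunly → Eskin = 18
Shortest Eskin→Selby: Eskin → Selby = 22
Total via Eskin: 18 + 22 = 40 min.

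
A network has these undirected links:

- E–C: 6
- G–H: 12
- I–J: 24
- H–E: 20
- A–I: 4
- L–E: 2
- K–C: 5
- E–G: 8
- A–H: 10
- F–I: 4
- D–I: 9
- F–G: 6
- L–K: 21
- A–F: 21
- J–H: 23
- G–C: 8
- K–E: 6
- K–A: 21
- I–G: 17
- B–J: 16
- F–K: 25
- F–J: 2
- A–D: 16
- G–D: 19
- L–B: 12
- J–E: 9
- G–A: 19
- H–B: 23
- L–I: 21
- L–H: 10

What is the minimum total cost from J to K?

Enumerating some paths:
J - E - C - K: 9+6+5 = 20
J - F - G - C - K: 2+6+8+5 = 21
J - E - K: 9+6 = 15
The minimum is 15 via J - E - K.

15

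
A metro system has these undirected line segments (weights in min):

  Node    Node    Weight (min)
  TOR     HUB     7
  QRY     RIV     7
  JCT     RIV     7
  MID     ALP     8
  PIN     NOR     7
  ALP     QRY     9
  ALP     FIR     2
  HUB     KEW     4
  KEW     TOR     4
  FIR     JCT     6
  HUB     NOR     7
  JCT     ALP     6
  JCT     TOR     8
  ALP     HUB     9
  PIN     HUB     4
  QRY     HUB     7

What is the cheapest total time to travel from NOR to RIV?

Shortest distances from NOR:
NOR: 0
HUB: 7  (via NOR)
PIN: 7  (via NOR)
KEW: 11  (via HUB)
TOR: 14  (via HUB)
QRY: 14  (via HUB)
ALP: 16  (via HUB)
FIR: 18  (via ALP)
RIV: 21  (via QRY)
Shortest route: NOR–HUB–QRY–RIV = 21 min.

21 min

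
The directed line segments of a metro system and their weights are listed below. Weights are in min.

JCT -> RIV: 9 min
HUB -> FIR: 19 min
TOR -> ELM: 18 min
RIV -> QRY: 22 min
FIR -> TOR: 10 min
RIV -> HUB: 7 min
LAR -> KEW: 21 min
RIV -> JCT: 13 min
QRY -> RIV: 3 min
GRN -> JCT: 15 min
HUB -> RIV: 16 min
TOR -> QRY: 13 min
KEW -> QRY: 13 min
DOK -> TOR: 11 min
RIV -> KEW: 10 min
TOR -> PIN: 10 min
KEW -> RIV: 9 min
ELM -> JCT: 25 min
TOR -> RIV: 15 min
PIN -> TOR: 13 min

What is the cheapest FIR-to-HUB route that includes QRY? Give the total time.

33 min

Best FIR to QRY: FIR–TOR–QRY costing 23
Best QRY to HUB: QRY–RIV–HUB costing 10
Total via QRY: 23 + 10 = 33 min.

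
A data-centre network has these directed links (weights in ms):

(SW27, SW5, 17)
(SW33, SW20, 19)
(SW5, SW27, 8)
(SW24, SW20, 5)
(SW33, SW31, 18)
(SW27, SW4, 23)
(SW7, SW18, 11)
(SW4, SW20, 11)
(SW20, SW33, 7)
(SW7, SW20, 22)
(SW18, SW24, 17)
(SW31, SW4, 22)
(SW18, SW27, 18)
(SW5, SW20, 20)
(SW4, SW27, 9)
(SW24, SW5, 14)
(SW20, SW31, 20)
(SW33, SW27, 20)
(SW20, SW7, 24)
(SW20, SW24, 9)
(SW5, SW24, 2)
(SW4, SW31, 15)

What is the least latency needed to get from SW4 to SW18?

46 ms

Compare a few routes:
SW4 - SW27 - SW5 - SW20 - SW7 - SW18: 9+17+20+24+11 = 81
SW4 - SW20 - SW7 - SW18: 11+24+11 = 46
SW4 - SW27 - SW5 - SW24 - SW20 - SW7 - SW18: 9+17+2+5+24+11 = 68
Cheapest is SW4 - SW20 - SW7 - SW18 at 46 ms.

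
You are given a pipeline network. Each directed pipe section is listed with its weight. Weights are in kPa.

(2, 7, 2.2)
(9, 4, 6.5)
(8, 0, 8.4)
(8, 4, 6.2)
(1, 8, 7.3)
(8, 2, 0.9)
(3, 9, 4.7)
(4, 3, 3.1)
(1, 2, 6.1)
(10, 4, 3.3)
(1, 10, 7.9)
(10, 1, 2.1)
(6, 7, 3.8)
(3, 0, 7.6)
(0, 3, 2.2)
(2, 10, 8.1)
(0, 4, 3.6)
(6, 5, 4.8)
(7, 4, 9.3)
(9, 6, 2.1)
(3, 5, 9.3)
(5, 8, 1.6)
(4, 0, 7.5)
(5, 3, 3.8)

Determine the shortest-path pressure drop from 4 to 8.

14 kPa

Running Dijkstra from 4:
4: 0
3: 3.1  (via 4)
0: 7.5  (via 4)
9: 7.8  (via 3)
6: 9.9  (via 9)
5: 12.4  (via 3)
7: 13.7  (via 6)
8: 14  (via 5)
Shortest route: 4 → 3 → 5 → 8 = 14 kPa.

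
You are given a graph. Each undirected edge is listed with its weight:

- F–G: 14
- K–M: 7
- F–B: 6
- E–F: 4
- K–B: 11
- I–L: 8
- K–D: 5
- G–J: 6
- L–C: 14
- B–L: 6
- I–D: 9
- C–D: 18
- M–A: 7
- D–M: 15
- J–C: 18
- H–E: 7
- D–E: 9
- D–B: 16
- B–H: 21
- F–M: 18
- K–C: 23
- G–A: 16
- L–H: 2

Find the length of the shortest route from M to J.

29

Settle nodes by increasing distance from M:
M: 0
A: 7  (via M)
K: 7  (via M)
D: 12  (via K)
B: 18  (via K)
F: 18  (via M)
E: 21  (via D)
I: 21  (via D)
G: 23  (via A)
L: 24  (via B)
H: 26  (via L)
J: 29  (via G)
Shortest route: M → A → G → J = 29.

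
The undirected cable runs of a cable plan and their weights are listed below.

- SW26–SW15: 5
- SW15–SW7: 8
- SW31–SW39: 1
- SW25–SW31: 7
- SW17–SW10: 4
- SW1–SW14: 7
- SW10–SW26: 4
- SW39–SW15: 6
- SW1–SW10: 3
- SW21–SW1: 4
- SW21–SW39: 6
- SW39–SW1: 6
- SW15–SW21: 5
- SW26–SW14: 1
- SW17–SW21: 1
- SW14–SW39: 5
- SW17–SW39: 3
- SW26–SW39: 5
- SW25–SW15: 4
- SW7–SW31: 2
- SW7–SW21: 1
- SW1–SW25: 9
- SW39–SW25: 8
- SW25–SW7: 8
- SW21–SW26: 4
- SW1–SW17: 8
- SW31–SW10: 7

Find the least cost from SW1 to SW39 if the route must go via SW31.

8

Best SW1 to SW31: SW1 → SW21 → SW7 → SW31 costing 7
Shortest SW31→SW39: SW31 → SW39 = 1
Total via SW31: 7 + 1 = 8.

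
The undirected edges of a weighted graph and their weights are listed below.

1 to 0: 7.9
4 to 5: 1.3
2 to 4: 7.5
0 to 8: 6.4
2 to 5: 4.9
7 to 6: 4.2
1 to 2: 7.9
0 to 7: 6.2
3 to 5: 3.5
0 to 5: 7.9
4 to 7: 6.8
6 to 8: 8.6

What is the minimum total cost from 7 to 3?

11.6

Compare a few routes:
7 - 0 - 5 - 3: 6.2+7.9+3.5 = 17.6
7 - 4 - 5 - 3: 6.8+1.3+3.5 = 11.6
Cheapest is 7 - 4 - 5 - 3 at 11.6.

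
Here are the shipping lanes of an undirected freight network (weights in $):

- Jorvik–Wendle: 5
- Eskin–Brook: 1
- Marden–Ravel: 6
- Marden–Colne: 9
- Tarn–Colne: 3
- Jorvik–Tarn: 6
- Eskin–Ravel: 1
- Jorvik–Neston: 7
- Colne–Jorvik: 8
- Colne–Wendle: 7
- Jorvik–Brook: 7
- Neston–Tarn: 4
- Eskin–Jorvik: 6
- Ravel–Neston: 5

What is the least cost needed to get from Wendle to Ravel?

Settle nodes by increasing distance from Wendle:
Wendle: 0
Jorvik: 5  (via Wendle)
Colne: 7  (via Wendle)
Tarn: 10  (via Colne)
Eskin: 11  (via Jorvik)
Ravel: 12  (via Eskin)
Shortest route: Wendle–Jorvik–Eskin–Ravel = $12.

$12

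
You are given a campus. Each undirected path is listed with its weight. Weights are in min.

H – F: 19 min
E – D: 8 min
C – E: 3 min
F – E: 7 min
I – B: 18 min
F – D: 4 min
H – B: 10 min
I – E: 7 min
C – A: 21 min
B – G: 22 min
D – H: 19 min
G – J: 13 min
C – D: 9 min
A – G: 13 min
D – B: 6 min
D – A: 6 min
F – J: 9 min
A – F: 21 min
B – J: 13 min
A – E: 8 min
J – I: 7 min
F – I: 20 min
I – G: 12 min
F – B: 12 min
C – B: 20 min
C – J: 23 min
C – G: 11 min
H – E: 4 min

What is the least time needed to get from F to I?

Enumerating some paths:
F → D → E → I: 4+8+7 = 19
F → J → I: 9+7 = 16
F → E → I: 7+7 = 14
Cheapest is F → E → I at 14 min.

14 min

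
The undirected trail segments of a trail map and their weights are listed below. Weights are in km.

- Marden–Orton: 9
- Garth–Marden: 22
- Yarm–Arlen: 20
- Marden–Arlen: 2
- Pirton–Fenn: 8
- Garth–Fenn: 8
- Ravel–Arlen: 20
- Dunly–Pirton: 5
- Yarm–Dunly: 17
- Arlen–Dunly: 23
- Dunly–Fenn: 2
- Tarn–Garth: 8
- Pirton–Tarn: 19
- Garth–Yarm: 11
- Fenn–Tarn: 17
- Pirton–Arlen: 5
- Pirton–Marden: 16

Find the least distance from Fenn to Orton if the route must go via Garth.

39 km

Shortest Fenn→Garth: Fenn–Garth = 8
Best Garth to Orton: Garth–Marden–Orton costing 31
Total via Garth: 8 + 31 = 39 km.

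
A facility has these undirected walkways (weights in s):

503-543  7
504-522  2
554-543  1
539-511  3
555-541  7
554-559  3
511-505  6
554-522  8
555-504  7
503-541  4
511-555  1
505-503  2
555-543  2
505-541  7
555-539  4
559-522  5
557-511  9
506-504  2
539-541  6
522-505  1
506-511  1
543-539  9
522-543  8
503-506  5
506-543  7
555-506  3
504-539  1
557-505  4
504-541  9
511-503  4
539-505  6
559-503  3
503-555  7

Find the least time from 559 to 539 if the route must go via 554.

Shortest 559→554: 559 → 554 = 3
Shortest 554→539: 554 → 543 → 555 → 539 = 7
Total via 554: 3 + 7 = 10 s.

10 s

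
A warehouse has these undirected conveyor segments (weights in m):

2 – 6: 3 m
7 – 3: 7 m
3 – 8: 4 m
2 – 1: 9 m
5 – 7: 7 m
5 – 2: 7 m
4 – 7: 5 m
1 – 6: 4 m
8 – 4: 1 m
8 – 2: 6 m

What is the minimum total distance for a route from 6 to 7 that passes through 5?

17 m

Shortest 6→5: 6 → 2 → 5 = 10
Shortest 5→7: 5 → 7 = 7
Total via 5: 10 + 7 = 17 m.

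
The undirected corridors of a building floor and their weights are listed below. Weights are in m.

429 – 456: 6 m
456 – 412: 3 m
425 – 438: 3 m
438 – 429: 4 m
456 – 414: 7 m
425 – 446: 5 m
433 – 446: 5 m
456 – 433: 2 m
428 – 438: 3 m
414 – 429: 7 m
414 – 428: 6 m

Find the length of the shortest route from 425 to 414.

Compare a few routes:
425–438–428–414: 3+3+6 = 12
425–438–429–414: 3+4+7 = 14
The minimum is 12 m via 425–438–428–414.

12 m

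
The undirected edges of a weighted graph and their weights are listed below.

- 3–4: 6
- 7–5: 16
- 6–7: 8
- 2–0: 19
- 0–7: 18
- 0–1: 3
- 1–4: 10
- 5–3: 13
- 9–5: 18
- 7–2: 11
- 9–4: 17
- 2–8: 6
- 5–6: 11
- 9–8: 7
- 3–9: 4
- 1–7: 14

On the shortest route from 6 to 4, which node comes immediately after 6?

Candidate routes:
6 → 5 → 9 → 3 → 4: 11+18+4+6 = 39
6 → 5 → 3 → 4: 11+13+6 = 30
6 → 7 → 1 → 4: 8+14+10 = 32
Cheapest is 6 → 5 → 3 → 4 at 30.
So from 6 the first move is to 5.

5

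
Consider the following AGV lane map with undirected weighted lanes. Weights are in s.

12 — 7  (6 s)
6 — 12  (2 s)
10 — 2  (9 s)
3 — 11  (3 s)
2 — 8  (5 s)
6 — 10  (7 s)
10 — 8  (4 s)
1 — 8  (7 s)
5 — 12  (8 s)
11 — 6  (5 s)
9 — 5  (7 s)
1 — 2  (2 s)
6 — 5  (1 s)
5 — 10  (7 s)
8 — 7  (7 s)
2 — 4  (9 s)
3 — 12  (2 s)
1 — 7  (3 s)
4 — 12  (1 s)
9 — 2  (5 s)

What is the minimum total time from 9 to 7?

10 s

Shortest distances from 9:
9: 0
2: 5  (via 9)
1: 7  (via 2)
5: 7  (via 9)
6: 8  (via 5)
7: 10  (via 1)
Shortest route: 9–2–1–7 = 10 s.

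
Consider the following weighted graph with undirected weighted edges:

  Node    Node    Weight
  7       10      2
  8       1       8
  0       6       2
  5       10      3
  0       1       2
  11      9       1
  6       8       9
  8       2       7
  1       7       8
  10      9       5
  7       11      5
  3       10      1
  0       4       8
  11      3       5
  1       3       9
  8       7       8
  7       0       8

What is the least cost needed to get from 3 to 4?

Shortest distances from 3:
3: 0
10: 1  (via 3)
7: 3  (via 10)
5: 4  (via 10)
11: 5  (via 3)
9: 6  (via 10)
1: 9  (via 3)
0: 11  (via 7)
8: 11  (via 7)
6: 13  (via 0)
2: 18  (via 8)
4: 19  (via 0)
Shortest route: 3–10–7–0–4 = 19.

19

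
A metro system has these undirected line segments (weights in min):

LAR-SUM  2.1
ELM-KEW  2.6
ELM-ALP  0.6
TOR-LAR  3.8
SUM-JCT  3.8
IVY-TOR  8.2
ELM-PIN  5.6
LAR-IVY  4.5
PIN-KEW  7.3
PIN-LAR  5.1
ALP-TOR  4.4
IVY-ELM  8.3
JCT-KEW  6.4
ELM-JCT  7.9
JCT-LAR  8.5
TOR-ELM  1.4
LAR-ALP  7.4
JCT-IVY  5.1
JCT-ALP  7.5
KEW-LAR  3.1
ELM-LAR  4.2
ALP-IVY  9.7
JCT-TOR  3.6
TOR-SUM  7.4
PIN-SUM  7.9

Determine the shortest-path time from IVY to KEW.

Settle nodes by increasing distance from IVY:
IVY: 0
LAR: 4.5  (via IVY)
JCT: 5.1  (via IVY)
SUM: 6.6  (via LAR)
KEW: 7.6  (via LAR)
Shortest route: IVY → LAR → KEW = 7.6 min.

7.6 min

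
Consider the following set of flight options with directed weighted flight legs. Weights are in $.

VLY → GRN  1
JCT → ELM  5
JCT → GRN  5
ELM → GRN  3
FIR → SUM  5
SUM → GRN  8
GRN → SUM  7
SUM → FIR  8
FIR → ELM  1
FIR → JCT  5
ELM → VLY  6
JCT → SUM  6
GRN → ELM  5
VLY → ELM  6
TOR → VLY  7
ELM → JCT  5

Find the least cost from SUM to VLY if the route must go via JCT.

$24

Shortest SUM→JCT: SUM–FIR–JCT = 13
Shortest JCT→VLY: JCT–ELM–VLY = 11
Total via JCT: 13 + 11 = $24.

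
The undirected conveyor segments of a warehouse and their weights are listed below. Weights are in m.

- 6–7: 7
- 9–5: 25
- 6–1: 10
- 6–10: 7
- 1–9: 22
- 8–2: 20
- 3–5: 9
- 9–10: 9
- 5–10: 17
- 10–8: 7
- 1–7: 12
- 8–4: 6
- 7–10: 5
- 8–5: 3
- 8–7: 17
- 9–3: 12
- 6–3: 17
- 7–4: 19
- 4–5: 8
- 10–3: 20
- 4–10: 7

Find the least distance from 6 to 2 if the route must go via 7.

Shortest 6→7: 6–7 = 7
Best 7 to 2: 7–10–8–2 costing 32
Total via 7: 7 + 32 = 39 m.

39 m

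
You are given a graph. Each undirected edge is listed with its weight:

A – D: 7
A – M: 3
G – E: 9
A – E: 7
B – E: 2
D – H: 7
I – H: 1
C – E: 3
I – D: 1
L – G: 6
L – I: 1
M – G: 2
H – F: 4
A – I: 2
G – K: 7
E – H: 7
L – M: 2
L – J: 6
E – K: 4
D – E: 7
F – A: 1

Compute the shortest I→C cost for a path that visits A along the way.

12

Shortest I→A: I–A = 2
Shortest A→C: A–E–C = 10
Total via A: 2 + 10 = 12.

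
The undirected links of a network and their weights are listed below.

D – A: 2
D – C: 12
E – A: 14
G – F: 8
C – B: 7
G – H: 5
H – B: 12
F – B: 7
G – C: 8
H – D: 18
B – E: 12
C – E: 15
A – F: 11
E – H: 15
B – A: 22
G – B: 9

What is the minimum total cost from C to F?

Settle nodes by increasing distance from C:
C: 0
B: 7  (via C)
G: 8  (via C)
D: 12  (via C)
H: 13  (via G)
A: 14  (via D)
F: 14  (via B)
Shortest route: C → B → F = 14.

14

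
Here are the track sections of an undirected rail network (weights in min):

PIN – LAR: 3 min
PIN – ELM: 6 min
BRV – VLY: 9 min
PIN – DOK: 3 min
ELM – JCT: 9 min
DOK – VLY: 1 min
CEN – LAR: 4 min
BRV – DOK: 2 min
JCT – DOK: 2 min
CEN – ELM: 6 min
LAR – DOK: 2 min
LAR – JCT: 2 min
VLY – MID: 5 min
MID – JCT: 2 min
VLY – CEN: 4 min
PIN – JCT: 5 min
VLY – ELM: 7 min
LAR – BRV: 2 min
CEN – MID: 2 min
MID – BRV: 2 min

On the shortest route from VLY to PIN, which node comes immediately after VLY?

DOK

Candidate routes:
VLY–DOK–JCT–PIN: 1+2+5 = 8
VLY–DOK–LAR–PIN: 1+2+3 = 6
VLY–DOK–PIN: 1+3 = 4
Cheapest is VLY–DOK–PIN at 4 min.
So from VLY the first move is to DOK.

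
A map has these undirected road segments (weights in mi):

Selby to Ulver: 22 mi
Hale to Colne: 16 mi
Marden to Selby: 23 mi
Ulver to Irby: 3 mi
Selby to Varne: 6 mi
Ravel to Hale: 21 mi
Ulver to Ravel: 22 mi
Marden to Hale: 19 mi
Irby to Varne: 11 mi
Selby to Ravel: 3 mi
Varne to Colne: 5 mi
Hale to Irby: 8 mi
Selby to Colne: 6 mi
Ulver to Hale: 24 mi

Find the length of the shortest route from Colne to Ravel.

9 mi

Shortest distances from Colne:
Colne: 0
Varne: 5  (via Colne)
Selby: 6  (via Colne)
Ravel: 9  (via Selby)
Shortest route: Colne → Selby → Ravel = 9 mi.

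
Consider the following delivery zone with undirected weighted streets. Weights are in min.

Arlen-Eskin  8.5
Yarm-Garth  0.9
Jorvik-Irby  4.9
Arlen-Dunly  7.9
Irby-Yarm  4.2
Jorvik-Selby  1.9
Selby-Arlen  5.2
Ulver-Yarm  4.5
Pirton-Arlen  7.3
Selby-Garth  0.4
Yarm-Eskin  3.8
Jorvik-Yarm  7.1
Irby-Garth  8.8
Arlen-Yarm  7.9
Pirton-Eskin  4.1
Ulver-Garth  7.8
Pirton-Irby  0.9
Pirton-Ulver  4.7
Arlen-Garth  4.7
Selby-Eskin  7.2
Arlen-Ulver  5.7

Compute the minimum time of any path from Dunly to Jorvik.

14.9 min

Settle nodes by increasing distance from Dunly:
Dunly: 0
Arlen: 7.9  (via Dunly)
Garth: 12.6  (via Arlen)
Selby: 13  (via Garth)
Yarm: 13.5  (via Garth)
Ulver: 13.6  (via Arlen)
Jorvik: 14.9  (via Selby)
Shortest route: Dunly → Arlen → Garth → Selby → Jorvik = 14.9 min.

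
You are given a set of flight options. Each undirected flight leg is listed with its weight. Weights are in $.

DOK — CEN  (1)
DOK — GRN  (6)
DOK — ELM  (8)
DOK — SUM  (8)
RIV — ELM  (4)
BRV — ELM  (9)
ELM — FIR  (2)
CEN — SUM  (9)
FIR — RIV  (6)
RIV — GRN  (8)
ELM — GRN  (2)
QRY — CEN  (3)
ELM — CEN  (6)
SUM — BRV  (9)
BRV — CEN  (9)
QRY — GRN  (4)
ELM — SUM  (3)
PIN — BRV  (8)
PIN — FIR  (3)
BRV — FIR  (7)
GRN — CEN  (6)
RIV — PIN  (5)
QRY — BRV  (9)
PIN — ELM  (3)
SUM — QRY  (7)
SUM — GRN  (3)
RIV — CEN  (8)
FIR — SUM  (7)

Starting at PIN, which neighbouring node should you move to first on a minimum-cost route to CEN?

Candidate routes:
PIN - ELM - CEN: 3+6 = 9
PIN - ELM - GRN - CEN: 3+2+6 = 11
The minimum is $9 via PIN - ELM - CEN.
So from PIN the first move is to ELM.

ELM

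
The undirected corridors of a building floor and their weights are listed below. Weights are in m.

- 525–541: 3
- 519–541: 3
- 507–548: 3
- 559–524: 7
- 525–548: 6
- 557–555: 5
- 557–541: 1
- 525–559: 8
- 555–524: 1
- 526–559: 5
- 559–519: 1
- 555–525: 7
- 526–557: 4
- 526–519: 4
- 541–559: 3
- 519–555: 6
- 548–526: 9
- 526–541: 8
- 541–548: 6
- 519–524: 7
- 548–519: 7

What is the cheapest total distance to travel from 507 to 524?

Candidate routes:
507 - 548 - 525 - 555 - 524: 3+6+7+1 = 17
507 - 548 - 519 - 524: 3+7+7 = 17
507 - 548 - 519 - 555 - 524: 3+7+6+1 = 17
507 - 548 - 541 - 557 - 555 - 524: 3+6+1+5+1 = 16
Cheapest is 507 - 548 - 541 - 557 - 555 - 524 at 16 m.

16 m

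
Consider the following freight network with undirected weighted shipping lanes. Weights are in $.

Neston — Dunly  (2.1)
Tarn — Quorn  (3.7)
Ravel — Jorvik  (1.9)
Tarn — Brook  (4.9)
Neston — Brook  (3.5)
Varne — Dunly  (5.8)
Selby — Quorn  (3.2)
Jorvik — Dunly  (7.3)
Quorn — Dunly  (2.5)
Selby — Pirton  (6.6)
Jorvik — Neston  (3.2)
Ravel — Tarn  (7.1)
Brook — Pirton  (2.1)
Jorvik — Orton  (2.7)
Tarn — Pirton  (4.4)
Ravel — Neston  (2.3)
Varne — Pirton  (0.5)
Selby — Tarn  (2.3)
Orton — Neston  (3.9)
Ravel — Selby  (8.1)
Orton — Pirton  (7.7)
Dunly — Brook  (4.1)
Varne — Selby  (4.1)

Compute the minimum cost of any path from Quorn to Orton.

$8.5

Running Dijkstra from Quorn:
Quorn: 0
Dunly: 2.5  (via Quorn)
Selby: 3.2  (via Quorn)
Tarn: 3.7  (via Quorn)
Neston: 4.6  (via Dunly)
Brook: 6.6  (via Dunly)
Ravel: 6.9  (via Neston)
Varne: 7.3  (via Selby)
Pirton: 7.8  (via Varne)
Jorvik: 7.8  (via Neston)
Orton: 8.5  (via Neston)
Shortest route: Quorn → Dunly → Neston → Orton = $8.5.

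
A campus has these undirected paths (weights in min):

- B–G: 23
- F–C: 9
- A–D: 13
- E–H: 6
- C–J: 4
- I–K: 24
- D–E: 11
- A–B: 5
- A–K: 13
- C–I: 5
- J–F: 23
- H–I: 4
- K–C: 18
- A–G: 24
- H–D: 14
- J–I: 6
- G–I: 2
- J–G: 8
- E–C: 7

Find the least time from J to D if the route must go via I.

Shortest J→I: J–I = 6
Shortest I→D: I–H–D = 18
Total via I: 6 + 18 = 24 min.

24 min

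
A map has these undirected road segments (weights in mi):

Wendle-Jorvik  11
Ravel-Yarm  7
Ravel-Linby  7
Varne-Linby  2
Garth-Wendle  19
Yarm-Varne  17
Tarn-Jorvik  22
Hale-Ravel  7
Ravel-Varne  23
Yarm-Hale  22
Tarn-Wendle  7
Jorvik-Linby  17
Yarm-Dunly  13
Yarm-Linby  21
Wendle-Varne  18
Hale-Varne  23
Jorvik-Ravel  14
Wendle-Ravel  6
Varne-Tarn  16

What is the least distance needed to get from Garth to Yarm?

32 mi

Compare a few routes:
Garth → Wendle → Jorvik → Ravel → Yarm: 19+11+14+7 = 51
Garth → Wendle → Ravel → Yarm: 19+6+7 = 32
The minimum is 32 mi via Garth → Wendle → Ravel → Yarm.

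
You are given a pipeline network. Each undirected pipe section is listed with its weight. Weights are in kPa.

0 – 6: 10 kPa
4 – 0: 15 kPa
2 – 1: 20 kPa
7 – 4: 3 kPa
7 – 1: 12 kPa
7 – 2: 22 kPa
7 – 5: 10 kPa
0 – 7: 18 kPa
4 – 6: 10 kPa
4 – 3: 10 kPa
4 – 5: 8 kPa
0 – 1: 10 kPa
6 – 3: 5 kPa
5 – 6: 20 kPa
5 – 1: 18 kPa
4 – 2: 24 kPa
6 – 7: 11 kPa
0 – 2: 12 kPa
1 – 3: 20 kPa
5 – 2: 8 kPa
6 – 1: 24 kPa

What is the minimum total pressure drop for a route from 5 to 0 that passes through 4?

Best 5 to 4: 5 → 4 costing 8
Best 4 to 0: 4 → 0 costing 15
Total via 4: 8 + 15 = 23 kPa.

23 kPa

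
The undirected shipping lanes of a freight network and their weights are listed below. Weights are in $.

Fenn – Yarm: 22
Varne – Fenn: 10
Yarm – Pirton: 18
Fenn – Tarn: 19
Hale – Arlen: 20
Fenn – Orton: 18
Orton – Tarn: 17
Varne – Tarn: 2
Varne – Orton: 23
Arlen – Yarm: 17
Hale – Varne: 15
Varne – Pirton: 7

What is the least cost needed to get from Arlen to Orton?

$54

Enumerating some paths:
Arlen → Hale → Varne → Orton: 20+15+23 = 58
Arlen → Yarm → Fenn → Orton: 17+22+18 = 57
Arlen → Hale → Varne → Tarn → Orton: 20+15+2+17 = 54
Cheapest is Arlen → Hale → Varne → Tarn → Orton at $54.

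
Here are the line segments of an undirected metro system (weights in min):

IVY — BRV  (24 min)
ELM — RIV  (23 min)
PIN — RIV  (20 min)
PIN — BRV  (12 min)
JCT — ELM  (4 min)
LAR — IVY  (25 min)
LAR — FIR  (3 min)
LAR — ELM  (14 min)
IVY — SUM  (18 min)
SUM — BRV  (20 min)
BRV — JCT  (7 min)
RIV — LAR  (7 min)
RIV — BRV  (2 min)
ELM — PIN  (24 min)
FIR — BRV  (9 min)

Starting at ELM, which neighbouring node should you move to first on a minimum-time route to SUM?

Compare a few routes:
ELM → JCT → BRV → SUM: 4+7+20 = 31
ELM → LAR → RIV → BRV → SUM: 14+7+2+20 = 43
ELM → RIV → BRV → SUM: 23+2+20 = 45
ELM → LAR → FIR → BRV → SUM: 14+3+9+20 = 46
Cheapest is ELM → JCT → BRV → SUM at 31 min.
So from ELM the first move is to JCT.

JCT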